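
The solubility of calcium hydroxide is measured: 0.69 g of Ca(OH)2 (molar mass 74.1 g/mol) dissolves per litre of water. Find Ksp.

Molar solubility s = (6.9 x 10^-1 g/L) / (74.1 g/mol) = 9.31 × 10^-3 M.
Ca(OH)2(s) ⇌ Ca^2+ + 2 OH^-
Let s = molar solubility. Then [Ca^2+] = s and [OH^-] = 2s.
Ksp = [Ca^2+][OH^-]^2
Substituting: Ksp = s(2s)^2 = 4s^3
With s = 9.31 × 10^-3: Ksp = 3.2 × 10^-6

Ksp = 3.2 x 10^-6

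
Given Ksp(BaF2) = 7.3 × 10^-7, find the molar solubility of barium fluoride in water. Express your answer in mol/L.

BaF2(s) <=> Ba^2+(aq) + 2 F^-(aq)
Ksp = [Ba^2+][F^-]^2
For each mole of BaF2 that dissolves: [Ba^2+] = s, [F^-] = 2s.
Substituting: Ksp = s(2s)^2 = 4s^3
s^3 = 7.3 × 10^-7 / 4, so s = 5.7 x 10^-3 M

5.7 × 10^-3 M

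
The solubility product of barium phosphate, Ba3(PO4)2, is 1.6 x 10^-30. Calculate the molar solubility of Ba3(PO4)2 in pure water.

Ba3(PO4)2(s) ⇌ 3 Ba^2+ + 2 PO4^3-
Ksp = [Ba^2+]^3[PO4^3-]^2
Let s = molar solubility. Then [Ba^2+] = 3s and [PO4^3-] = 2s.
Ksp = (3s)^3(2s)^2 = 108s^5
s = (1.6 x 10^-30 / 108)^(1/5) = 4.3 × 10^-7 M

4.3 x 10^-7 M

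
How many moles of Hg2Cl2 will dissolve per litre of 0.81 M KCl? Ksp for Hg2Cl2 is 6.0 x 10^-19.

9.1 × 10^-19 M

Hg2Cl2(s) ⇌ Hg2^2+ + 2 Cl^-
Ksp = [Hg2^2+][Cl^-]^2
Let s be the molar solubility in this solution. [Hg2^2+] = s, [Cl^-] = 0.81 + 2s ≈ 0.81 (common-ion effect: Cl^- is already 0.81 M).
Ksp ≈ s × (0.81)^2
s = 9.1 × 10^-19 M
Check: 2s = 1.8 x 10^-18 ≪ 0.81, so the approximation is valid.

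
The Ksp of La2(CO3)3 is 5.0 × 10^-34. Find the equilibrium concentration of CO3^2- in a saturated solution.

[CO3^2-] ≈ 2.6 × 10^-7 M

La2(CO3)3(s) ⇌ 2 La^3+ + 3 CO3^2-
Ksp = [La^3+]^2[CO3^2-]^3
Let s = molar solubility. Then [La^3+] = 2s and [CO3^2-] = 3s.
Ksp = (2s)^2(3s)^3 = 108s^5
s^5 = 5.0 × 10^-34 / 108, so s = 8.57 × 10^-8 M
[CO3^2-] = 3s = 2.6 × 10^-7 M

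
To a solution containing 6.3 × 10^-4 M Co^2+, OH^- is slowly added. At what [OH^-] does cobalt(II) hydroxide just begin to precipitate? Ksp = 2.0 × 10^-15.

Co(OH)2(s) <=> Co^2+(aq) + 2 OH^-(aq)
Ksp = [Co^2+][OH^-]^2
Precipitation begins when Q = Ksp. With [Co^2+] = 6.3 × 10^-4 M:
2.0 × 10^-15 = (6.3 × 10^-4) × [OH^-]^2
[OH^-] = (2.0 × 10^-15 / 6.3 x 10^-4)^(1/2) = 1.8 × 10^-6 M

[OH^-] ≈ 1.8 x 10^-6 M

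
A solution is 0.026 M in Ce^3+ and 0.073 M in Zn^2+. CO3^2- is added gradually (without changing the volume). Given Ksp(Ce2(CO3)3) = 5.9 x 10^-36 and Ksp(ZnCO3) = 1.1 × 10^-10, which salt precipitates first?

Ce2(CO3)3

Precipitation of each salt starts when its ion product equals its Ksp.
For Ce2(CO3)3: 5.9 x 10^-36 = (0.026)^2 × [CO3^2-]^3  ⇒  [CO3^2-] = 2.1 x 10^-11 M.
For ZnCO3: 1.1 × 10^-10 = 0.073 × [CO3^2-]  ⇒  [CO3^2-] = 1.5 × 10^-9 M.
The salt with the lower threshold [CO3^2-] precipitates first: Ce2(CO3)3.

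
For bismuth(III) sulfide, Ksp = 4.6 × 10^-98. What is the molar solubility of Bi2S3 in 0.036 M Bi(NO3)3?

Bi2S3(s) ⇌ 2 Bi^3+(aq) + 3 S^2-(aq)
Ksp = [Bi^3+]^2[S^2-]^3
Let s = moles of Bi2S3 that dissolve per litre. [Bi^3+] = 0.036 + 2s ≈ 0.036, [S^2-] = 3s (common-ion effect: Bi^3+ is already 0.036 M).
Ksp ≈ (0.036)^2 × (3s)^3
s = 1.1 × 10^-32 M
Check: 2s = 2.2 x 10^-32 ≪ 0.036, so the approximation is valid.

s ≈ 1.1 × 10^-32 M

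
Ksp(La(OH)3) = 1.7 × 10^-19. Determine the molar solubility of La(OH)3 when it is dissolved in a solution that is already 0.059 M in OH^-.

La(OH)3(s) ⇌ La^3+(aq) + 3 OH^-(aq)
Ksp = [La^3+][OH^-]^3
Let s = moles of La(OH)3 that dissolve per litre. [La^3+] = s, [OH^-] = 0.059 + 3s ≈ 0.059 (Ksp is small, so little additional dissolves).
Ksp ≈ s × (0.059)^3
s = 8.3 x 10^-16 M
Check: 3s = 2.5 x 10^-15 ≪ 0.059, so the approximation is valid.

8.3 × 10^-16 M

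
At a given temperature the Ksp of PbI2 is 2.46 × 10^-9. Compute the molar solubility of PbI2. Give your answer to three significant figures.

8.50 x 10^-4 M

PbI2(s) <=> Pb^2+ + 2 I^-
Ksp = [Pb^2+][I^-]^2
For each mole of PbI2 that dissolves: [Pb^2+] = s, [I^-] = 2s.
Ksp = s(2s)^2 = 4s^3
s = (2.46 × 10^-9 / 4)^(1/3) = 8.50 × 10^-4 M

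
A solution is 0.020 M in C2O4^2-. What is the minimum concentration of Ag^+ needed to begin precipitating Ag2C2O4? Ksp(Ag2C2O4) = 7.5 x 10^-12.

Ag2C2O4(s) ⇌ 2 Ag^+ + C2O4^2-
Ksp = [Ag^+]^2[C2O4^2-]
Precipitation begins when Q = Ksp. With [C2O4^2-] = 0.020 M:
7.5 x 10^-12 = (0.020) × [Ag^+]^2
[Ag^+] = (7.5 x 10^-12 / 2.0 × 10^-2)^(1/2) = 1.9 × 10^-5 M

[Ag^+] ≈ 1.9 × 10^-5 M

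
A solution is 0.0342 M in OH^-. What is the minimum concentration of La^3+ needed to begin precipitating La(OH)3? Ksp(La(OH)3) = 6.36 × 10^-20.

[La^3+] ≈ 1.59 x 10^-15 M

La(OH)3(s) <=> La^3+ + 3 OH^-
Ksp = [La^3+][OH^-]^3
Precipitation begins when Q = Ksp. With [OH^-] = 0.0342 M:
6.36 × 10^-20 = (0.0342)^3 × [La^3+]
[La^3+] = (6.36 × 10^-20 / 4.000 x 10^-5) = 1.59 × 10^-15 M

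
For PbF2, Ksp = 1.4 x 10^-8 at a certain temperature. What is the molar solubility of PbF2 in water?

PbF2(s) ⇌ Pb^2+(aq) + 2 F^-(aq)
Ksp = [Pb^2+][F^-]^2
Let s = molar solubility. Then [Pb^2+] = s and [F^-] = 2s.
Ksp = s(2s)^2 = 4s^3
s = (1.4 x 10^-8 / 4)^(1/3) = 1.5 × 10^-3 M

1.5 × 10^-3 M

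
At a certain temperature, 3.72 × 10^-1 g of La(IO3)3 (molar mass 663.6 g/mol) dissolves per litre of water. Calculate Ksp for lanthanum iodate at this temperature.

2.67 × 10^-12

Molar solubility s = (3.72 × 10^-1 g/L) / (663.6 g/mol) = 5.606 x 10^-4 M.
La(IO3)3(s) <=> La^3+(aq) + 3 IO3^-(aq)
If s mol/L of La(IO3)3 dissolves, [La^3+] = s and [IO3^-] = 3s.
Ksp = [La^3+][IO3^-]^3
Ksp = s(3s)^3 = 27s^4
Ksp = 27 × (5.606 × 10^-4)^4 = 2.67 × 10^-12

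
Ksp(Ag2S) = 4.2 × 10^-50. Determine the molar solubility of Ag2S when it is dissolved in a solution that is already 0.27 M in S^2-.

Ag2S(s) ⇌ 2 Ag^+ + S^2-
Ksp = [Ag^+]^2[S^2-]
Let s be the molar solubility in this solution. [Ag^+] = 2s, [S^2-] = 0.27 + s ≈ 0.27 (Ksp is small, so little additional dissolves).
Ksp ≈ (2s)^2 × 0.27
s = 2.0 × 10^-25 M
Check: s = 2.0 × 10^-25 ≪ 0.27, so the approximation is valid.

2.0 x 10^-25 M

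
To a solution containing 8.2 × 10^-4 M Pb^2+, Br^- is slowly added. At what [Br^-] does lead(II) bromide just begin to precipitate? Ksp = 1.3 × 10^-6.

0.040 M

PbBr2(s) ⇌ Pb^2+ + 2 Br^-
Ksp = [Pb^2+][Br^-]^2
Precipitation begins when Q = Ksp. With [Pb^2+] = 8.2 × 10^-4 M:
1.3 × 10^-6 = (8.2 × 10^-4) × [Br^-]^2
[Br^-] = (1.3 × 10^-6 / 8.2 x 10^-4)^(1/2) = 4.0 x 10^-2 M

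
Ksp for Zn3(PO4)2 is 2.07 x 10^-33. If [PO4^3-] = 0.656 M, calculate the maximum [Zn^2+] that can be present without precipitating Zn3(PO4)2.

Zn3(PO4)2(s) ⇌ 3 Zn^2+ + 2 PO4^3-
Ksp = [Zn^2+]^3[PO4^3-]^2
Precipitation begins when Q = Ksp. With [PO4^3-] = 0.656 M:
2.07 x 10^-33 = (0.656)^2 × [Zn^2+]^3
[Zn^2+] = (2.07 x 10^-33 / 4.303 x 10^-1)^(1/3) = 1.69 × 10^-11 M

[Zn^2+] = 1.69 × 10^-11 M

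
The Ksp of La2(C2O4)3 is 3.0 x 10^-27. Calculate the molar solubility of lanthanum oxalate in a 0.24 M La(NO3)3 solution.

s ≈ 1.2 x 10^-9 M

La2(C2O4)3(s) <=> 2 La^3+(aq) + 3 C2O4^2-(aq)
Ksp = [La^3+]^2[C2O4^2-]^3
If s mol/L dissolves here, [La^3+] = 0.24 + 2s ≈ 0.24, [C2O4^2-] = 3s (since La^3+ from La(NO3)3 dominates).
Ksp ≈ (0.24)^2 × (3s)^3
s = 1.2 × 10^-9 M
Check: 2s = 2.5 × 10^-9 ≪ 0.24, so the approximation is valid.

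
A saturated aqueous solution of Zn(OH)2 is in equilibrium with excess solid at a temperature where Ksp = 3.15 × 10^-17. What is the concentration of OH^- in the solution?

[OH^-] = 3.98e-6 M

Zn(OH)2(s) ⇌ Zn^2+(aq) + 2 OH^-(aq)
Ksp = [Zn^2+][OH^-]^2
Let s = molar solubility. Then [Zn^2+] = s and [OH^-] = 2s.
So Ksp = s × (2s)^2 = 4s^3
Solving, s = (3.15 × 10^-17/4)^(1/3) = 1.990 × 10^-6 M
[OH^-] = 2s = 3.98 × 10^-6 M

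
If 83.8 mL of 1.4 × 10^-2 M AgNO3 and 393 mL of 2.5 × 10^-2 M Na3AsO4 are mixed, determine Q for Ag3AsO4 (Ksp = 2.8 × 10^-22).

3.1 x 10^-10

Total volume = 83.8 + 393 = 476.8 mL.
[Ag^+] = 1.4 × 10^-2 × (83.8/476.8) = 2.46 x 10^-3 M
[AsO4^3-] = 2.5 × 10^-2 × (393/476.8) = 2.06 × 10^-2 M
Ag3AsO4(s) <=> 3 Ag^+ + AsO4^3-, so Q = [Ag^+]^3[AsO4^3-]
Q = (2.46 x 10^-3)^3(2.06 x 10^-2) = 3.1 × 10^-10
Q > Ksp, so Ag3AsO4 will precipitate.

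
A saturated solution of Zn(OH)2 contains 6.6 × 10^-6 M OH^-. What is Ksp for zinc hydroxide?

1.4e-16

Zn(OH)2(s) ⇌ Zn^2+(aq) + 2 OH^-(aq)
Stoichiometry gives [Zn^2+] = (1/2)[OH^-] = 3.30 × 10^-6 M.
Ksp = [Zn^2+][OH^-]^2
Ksp = 3.30 x 10^-6 × (6.6 × 10^-6)^2 = 1.4 × 10^-16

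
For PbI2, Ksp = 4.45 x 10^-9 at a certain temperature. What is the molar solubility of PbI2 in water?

1.04 × 10^-3 M

PbI2(s) <=> Pb^2+(aq) + 2 I^-(aq)
Ksp = [Pb^2+][I^-]^2
For each mole of PbI2 that dissolves: [Pb^2+] = s, [I^-] = 2s.
Substituting: Ksp = s(2s)^2 = 4s^3
s = (4.45 x 10^-9 / 4)^(1/3) = 1.04 × 10^-3 M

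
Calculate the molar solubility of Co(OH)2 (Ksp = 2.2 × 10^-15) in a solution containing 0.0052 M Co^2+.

3.3 x 10^-7 M

Co(OH)2(s) ⇌ Co^2+ + 2 OH^-
Ksp = [Co^2+][OH^-]^2
If s mol/L dissolves here, [Co^2+] = 0.0052 + s ≈ 0.0052, [OH^-] = 2s (common-ion effect: Co^2+ is already 0.0052 M).
Ksp ≈ 0.0052 × (2s)^2
s = 3.3 × 10^-7 M
Check: s = 3.3 × 10^-7 ≪ 0.0052, so the approximation is valid.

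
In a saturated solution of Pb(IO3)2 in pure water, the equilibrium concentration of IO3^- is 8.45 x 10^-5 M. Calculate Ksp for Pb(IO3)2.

Ksp ≈ 3.02 × 10^-13

Pb(IO3)2(s) <=> Pb^2+ + 2 IO3^-
Stoichiometry gives [Pb^2+] = (1/2)[IO3^-] = 4.225 × 10^-5 M.
Ksp = [Pb^2+][IO3^-]^2
Ksp = 4.225 × 10^-5 × (8.45 × 10^-5)^2 = 3.02 × 10^-13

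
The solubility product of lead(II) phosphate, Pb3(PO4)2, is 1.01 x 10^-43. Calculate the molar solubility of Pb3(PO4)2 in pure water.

s = 9.87 x 10^-10 M

Pb3(PO4)2(s) ⇌ 3 Pb^2+ + 2 PO4^3-
Ksp = [Pb^2+]^3[PO4^3-]^2
Let s = molar solubility. Then [Pb^2+] = 3s and [PO4^3-] = 2s.
Ksp = (3s)^3(2s)^2 = 108s^5
s = (1.01 x 10^-43 / 108)^(1/5) = 9.87 x 10^-10 M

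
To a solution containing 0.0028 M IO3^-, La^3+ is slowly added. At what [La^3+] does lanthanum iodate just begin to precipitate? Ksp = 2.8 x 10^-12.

[La^3+] = 1.3 × 10^-4 M

La(IO3)3(s) <=> La^3+(aq) + 3 IO3^-(aq)
Ksp = [La^3+][IO3^-]^3
Precipitation begins when Q = Ksp. With [IO3^-] = 0.0028 M:
2.8 x 10^-12 = (0.0028)^3 × [La^3+]
[La^3+] = (2.8 x 10^-12 / 2.20 x 10^-8) = 1.3 x 10^-4 M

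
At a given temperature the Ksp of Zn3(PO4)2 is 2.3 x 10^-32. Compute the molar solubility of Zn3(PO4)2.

Zn3(PO4)2(s) <=> 3 Zn^2+ + 2 PO4^3-
Ksp = [Zn^2+]^3[PO4^3-]^2
Let s = molar solubility. Then [Zn^2+] = 3s and [PO4^3-] = 2s.
So Ksp = (3s)^3 × (2s)^2 = 108s^5
Solving, s = (2.3 x 10^-32/108)^(1/5) = 1.8 x 10^-7 M

s = 1.8 × 10^-7 M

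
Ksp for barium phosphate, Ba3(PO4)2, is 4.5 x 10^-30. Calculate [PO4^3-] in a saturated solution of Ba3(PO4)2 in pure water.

1.1e-6 M

Ba3(PO4)2(s) <=> 3 Ba^2+ + 2 PO4^3-
Ksp = [Ba^2+]^3[PO4^3-]^2
If s mol/L of Ba3(PO4)2 dissolves, [Ba^2+] = 3s and [PO4^3-] = 2s.
Substituting: Ksp = (3s)^3(2s)^2 = 108s^5
Solving, s = (4.5 x 10^-30/108)^(1/5) = 5.30 × 10^-7 M
[PO4^3-] = 2s = 1.1 x 10^-6 M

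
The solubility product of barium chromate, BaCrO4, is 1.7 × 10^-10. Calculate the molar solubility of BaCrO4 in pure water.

BaCrO4(s) <=> Ba^2+ + CrO4^2-
Ksp = [Ba^2+][CrO4^2-]
If s mol/L of BaCrO4 dissolves, [Ba^2+] = s and [CrO4^2-] = s.
Ksp = (s)(s) = s^2
s = (1.7 × 10^-10)^(1/2) = 1.3 × 10^-5 M

s ≈ 1.3 × 10^-5 M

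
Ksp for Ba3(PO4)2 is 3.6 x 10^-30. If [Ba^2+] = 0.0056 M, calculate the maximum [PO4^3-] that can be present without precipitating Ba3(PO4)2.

Ba3(PO4)2(s) ⇌ 3 Ba^2+(aq) + 2 PO4^3-(aq)
Ksp = [Ba^2+]^3[PO4^3-]^2
Precipitation begins when Q = Ksp. With [Ba^2+] = 0.0056 M:
3.6 x 10^-30 = (0.0056)^3 × [PO4^3-]^2
[PO4^3-] = (3.6 x 10^-30 / 1.76 × 10^-7)^(1/2) = 4.5 x 10^-12 M

[PO4^3-] = 4.5 × 10^-12 M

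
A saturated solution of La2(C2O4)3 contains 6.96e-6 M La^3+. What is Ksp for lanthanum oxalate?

Ksp ≈ 5.51 × 10^-26

La2(C2O4)3(s) ⇌ 2 La^3+(aq) + 3 C2O4^2-(aq)
Stoichiometry gives [C2O4^2-] = (3/2)[La^3+] = 1.044 × 10^-5 M.
Ksp = [La^3+]^2[C2O4^2-]^3
Ksp = (6.96 × 10^-6)^2 × (1.044 x 10^-5)^3 = 5.51 x 10^-26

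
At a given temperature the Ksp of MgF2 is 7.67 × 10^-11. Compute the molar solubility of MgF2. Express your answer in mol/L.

s ≈ 2.68 × 10^-4 M

MgF2(s) ⇌ Mg^2+ + 2 F^-
Ksp = [Mg^2+][F^-]^2
For each mole of MgF2 that dissolves: [Mg^2+] = s, [F^-] = 2s.
Substituting: Ksp = s(2s)^2 = 4s^3
Solving, s = (7.67 × 10^-11/4)^(1/3) = 2.68 × 10^-4 M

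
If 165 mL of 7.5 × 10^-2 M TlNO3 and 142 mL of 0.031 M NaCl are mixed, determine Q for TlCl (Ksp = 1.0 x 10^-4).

5.8 × 10^-4

Total volume = 165 + 142 = 307 mL.
[Tl^+] = 7.5 × 10^-2 × (165/307) = 4.03 × 10^-2 M
[Cl^-] = 3.1 x 10^-2 × (142/307) = 1.43 x 10^-2 M
TlCl(s) <=> Tl^+ + Cl^-, so Q = [Tl^+][Cl^-]
Q = (4.03 × 10^-2)(1.43 x 10^-2) = 5.8 x 10^-4
Q > Ksp, so TlCl will precipitate.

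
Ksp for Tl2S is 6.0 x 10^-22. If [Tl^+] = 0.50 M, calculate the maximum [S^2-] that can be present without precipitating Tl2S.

[S^2-] = 2.4 x 10^-21 M

Tl2S(s) ⇌ 2 Tl^+ + S^2-
Ksp = [Tl^+]^2[S^2-]
Precipitation begins when Q = Ksp. With [Tl^+] = 0.50 M:
6.0 x 10^-22 = (0.50)^2 × [S^2-]
[S^2-] = (6.0 x 10^-22 / 2.50 × 10^-1) = 2.4 × 10^-21 M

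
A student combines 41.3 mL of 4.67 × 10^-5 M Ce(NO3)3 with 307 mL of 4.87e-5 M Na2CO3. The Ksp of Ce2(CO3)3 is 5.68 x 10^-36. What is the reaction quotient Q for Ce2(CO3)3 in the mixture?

Q = 2.43 x 10^-24

Total volume = 41.3 + 307 = 348.3 mL.
[Ce^3+] = 4.67 × 10^-5 × (41.3/348.3) = 5.537 × 10^-6 M
[CO3^2-] = 4.87 × 10^-5 × (307/348.3) = 4.293 × 10^-5 M
Ce2(CO3)3(s) ⇌ 2 Ce^3+(aq) + 3 CO3^2-(aq), so Q = [Ce^3+]^2[CO3^2-]^3
Q = (5.537 × 10^-6)^2(4.293 × 10^-5)^3 = 2.43 × 10^-24
Q > Ksp, so Ce2(CO3)3 will precipitate.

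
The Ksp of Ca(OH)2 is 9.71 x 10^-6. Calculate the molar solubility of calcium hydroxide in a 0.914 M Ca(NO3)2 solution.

1.63e-3 M

Ca(OH)2(s) <=> Ca^2+ + 2 OH^-
Ksp = [Ca^2+][OH^-]^2
If s mol/L dissolves here, [Ca^2+] = 0.914 + s ≈ 0.914, [OH^-] = 2s (common-ion effect: Ca^2+ is already 0.914 M).
Ksp ≈ 0.914 × (2s)^2
s = 1.63 x 10^-3 M
Check: s = 1.6 x 10^-3 ≪ 0.914, so the approximation is valid.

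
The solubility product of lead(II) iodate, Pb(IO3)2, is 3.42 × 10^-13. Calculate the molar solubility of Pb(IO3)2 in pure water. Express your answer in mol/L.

Pb(IO3)2(s) <=> Pb^2+(aq) + 2 IO3^-(aq)
Ksp = [Pb^2+][IO3^-]^2
For each mole of Pb(IO3)2 that dissolves: [Pb^2+] = s, [IO3^-] = 2s.
So Ksp = s × (2s)^2 = 4s^3
s^3 = 3.42 × 10^-13 / 4, so s = 4.41 × 10^-5 M

4.41 x 10^-5 M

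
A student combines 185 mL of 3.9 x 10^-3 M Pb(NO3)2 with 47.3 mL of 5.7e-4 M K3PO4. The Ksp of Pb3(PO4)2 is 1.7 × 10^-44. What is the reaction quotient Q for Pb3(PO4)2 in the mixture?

Total volume = 185 + 47.3 = 232.3 mL.
[Pb^2+] = 3.9 x 10^-3 × (185/232.3) = 3.11 x 10^-3 M
[PO4^3-] = 5.7 x 10^-4 × (47.3/232.3) = 1.16 × 10^-4 M
Pb3(PO4)2(s) ⇌ 3 Pb^2+ + 2 PO4^3-, so Q = [Pb^2+]^3[PO4^3-]^2
Q = (3.11 × 10^-3)^3(1.16 × 10^-4)^2 = 4.0 × 10^-16
Q > Ksp, so Pb3(PO4)2 will precipitate.

4.0e-16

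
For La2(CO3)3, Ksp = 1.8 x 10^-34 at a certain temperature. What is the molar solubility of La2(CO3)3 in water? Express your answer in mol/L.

La2(CO3)3(s) ⇌ 2 La^3+ + 3 CO3^2-
Ksp = [La^3+]^2[CO3^2-]^3
For each mole of La2(CO3)3 that dissolves: [La^3+] = 2s, [CO3^2-] = 3s.
So Ksp = (2s)^2 × (3s)^3 = 108s^5
s = (1.8 x 10^-34 / 108)^(1/5) = 7.0 × 10^-8 M

s = 7.0 × 10^-8 M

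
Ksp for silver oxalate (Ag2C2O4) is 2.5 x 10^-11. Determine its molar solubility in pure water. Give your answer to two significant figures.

s = 1.8 x 10^-4 M

Ag2C2O4(s) ⇌ 2 Ag^+(aq) + C2O4^2-(aq)
Ksp = [Ag^+]^2[C2O4^2-]
With molar solubility s: [Ag^+] = 2s, [C2O4^2-] = s.
So Ksp = (2s)^2 × s = 4s^3
s^3 = 2.5 x 10^-11 / 4, so s = 1.8 × 10^-4 M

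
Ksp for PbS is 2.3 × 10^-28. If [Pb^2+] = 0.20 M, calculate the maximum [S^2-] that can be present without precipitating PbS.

PbS(s) ⇌ Pb^2+ + S^2-
Ksp = [Pb^2+][S^2-]
Precipitation begins when Q = Ksp. With [Pb^2+] = 0.20 M:
2.3 × 10^-28 = (0.20) × [S^2-]
[S^2-] = (2.3 × 10^-28 / 2.0 x 10^-1) = 1.2 x 10^-27 M

1.2 × 10^-27 M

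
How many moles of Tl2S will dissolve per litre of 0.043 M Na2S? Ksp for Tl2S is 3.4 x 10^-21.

Tl2S(s) <=> 2 Tl^+(aq) + S^2-(aq)
Ksp = [Tl^+]^2[S^2-]
If s mol/L dissolves here, [Tl^+] = 2s, [S^2-] = 0.043 + s ≈ 0.043 (since S^2- from Na2S dominates).
Ksp ≈ (2s)^2 × 0.043
s = 1.4 × 10^-10 M
Check: s = 1.4 × 10^-10 ≪ 0.043, so the approximation is valid.

1.4 x 10^-10 M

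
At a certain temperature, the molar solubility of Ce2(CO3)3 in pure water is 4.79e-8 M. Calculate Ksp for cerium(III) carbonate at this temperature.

Ksp = 2.72 × 10^-35

Ce2(CO3)3(s) <=> 2 Ce^3+ + 3 CO3^2-
If s mol/L of Ce2(CO3)3 dissolves, [Ce^3+] = 2s and [CO3^2-] = 3s.
Ksp = [Ce^3+]^2[CO3^2-]^3
Substituting: Ksp = (2s)^2(3s)^3 = 108s^5
Ksp = 108 × (4.79 x 10^-8)^5 = 2.72 × 10^-35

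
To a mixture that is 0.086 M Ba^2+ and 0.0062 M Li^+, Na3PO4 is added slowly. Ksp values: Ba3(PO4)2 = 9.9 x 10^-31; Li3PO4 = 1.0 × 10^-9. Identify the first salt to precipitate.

Precipitation of each salt starts when its ion product equals its Ksp.
For Ba3(PO4)2: 9.9 x 10^-31 = (0.086)^3 × [PO4^3-]^2  ⇒  [PO4^3-] = 3.9 x 10^-14 M.
For Li3PO4: 1.0 × 10^-9 = (0.0062)^3 × [PO4^3-]  ⇒  [PO4^3-] = 4.2 x 10^-3 M.
The salt with the lower threshold [PO4^3-] precipitates first: Ba3(PO4)2.

Ba3(PO4)2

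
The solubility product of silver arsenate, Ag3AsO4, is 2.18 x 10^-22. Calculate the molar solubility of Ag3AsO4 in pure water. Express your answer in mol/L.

s = 1.69e-6 M

Ag3AsO4(s) ⇌ 3 Ag^+(aq) + AsO4^3-(aq)
Ksp = [Ag^+]^3[AsO4^3-]
Let s = molar solubility. Then [Ag^+] = 3s and [AsO4^3-] = s.
So Ksp = (3s)^3 × s = 27s^4
Solving, s = (2.18 x 10^-22/27)^(1/4) = 1.69 x 10^-6 M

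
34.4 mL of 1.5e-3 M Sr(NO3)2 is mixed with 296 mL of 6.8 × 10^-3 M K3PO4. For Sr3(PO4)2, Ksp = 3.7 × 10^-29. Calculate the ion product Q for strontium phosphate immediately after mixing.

Total volume = 34.4 + 296 = 330.4 mL.
[Sr^2+] = 1.5 × 10^-3 × (34.4/330.4) = 1.56 × 10^-4 M
[PO4^3-] = 6.8 × 10^-3 × (296/330.4) = 6.09 x 10^-3 M
Sr3(PO4)2(s) <=> 3 Sr^2+ + 2 PO4^3-, so Q = [Sr^2+]^3[PO4^3-]^2
Q = (1.56 x 10^-4)^3(6.09 × 10^-3)^2 = 1.4 × 10^-16
Q > Ksp, so Sr3(PO4)2 will precipitate.

1.4e-16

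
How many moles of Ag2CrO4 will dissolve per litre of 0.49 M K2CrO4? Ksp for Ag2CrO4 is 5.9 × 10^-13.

Ag2CrO4(s) <=> 2 Ag^+ + CrO4^2-
Ksp = [Ag^+]^2[CrO4^2-]
If s mol/L dissolves here, [Ag^+] = 2s, [CrO4^2-] = 0.49 + s ≈ 0.49 (Ksp is small, so little additional dissolves).
Ksp ≈ (2s)^2 × 0.49
s = 5.5 × 10^-7 M
Check: s = 5.5 × 10^-7 ≪ 0.49, so the approximation is valid.

5.5 × 10^-7 M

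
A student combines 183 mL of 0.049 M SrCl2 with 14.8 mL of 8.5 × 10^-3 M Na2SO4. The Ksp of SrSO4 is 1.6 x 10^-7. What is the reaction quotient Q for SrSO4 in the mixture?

Total volume = 183 + 14.8 = 197.8 mL.
[Sr^2+] = 4.9 × 10^-2 × (183/197.8) = 4.53 × 10^-2 M
[SO4^2-] = 8.5 × 10^-3 × (14.8/197.8) = 6.36 × 10^-4 M
SrSO4(s) ⇌ Sr^2+(aq) + SO4^2-(aq), so Q = [Sr^2+][SO4^2-]
Q = (4.53 x 10^-2)(6.36 x 10^-4) = 2.9 × 10^-5
Q > Ksp, so SrSO4 will precipitate.

Q ≈ 2.9 × 10^-5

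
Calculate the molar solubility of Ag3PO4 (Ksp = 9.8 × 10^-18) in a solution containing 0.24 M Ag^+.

Ag3PO4(s) <=> 3 Ag^+ + PO4^3-
Ksp = [Ag^+]^3[PO4^3-]
Let s = moles of Ag3PO4 that dissolve per litre. [Ag^+] = 0.24 + 3s ≈ 0.24, [PO4^3-] = s (common-ion effect: Ag^+ is already 0.24 M).
Ksp ≈ (0.24)^3 × s
s = 7.1 × 10^-16 M
Check: 3s = 2.1 x 10^-15 ≪ 0.24, so the approximation is valid.

s = 7.1 × 10^-16 M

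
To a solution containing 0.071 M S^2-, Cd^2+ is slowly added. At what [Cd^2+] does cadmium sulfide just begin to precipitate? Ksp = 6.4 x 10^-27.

CdS(s) ⇌ Cd^2+ + S^2-
Ksp = [Cd^2+][S^2-]
Precipitation begins when Q = Ksp. With [S^2-] = 0.071 M:
6.4 x 10^-27 = (0.071) × [Cd^2+]
[Cd^2+] = (6.4 x 10^-27 / 7.1 × 10^-2) = 9.0 x 10^-26 M

[Cd^2+] ≈ 9.0 × 10^-26 M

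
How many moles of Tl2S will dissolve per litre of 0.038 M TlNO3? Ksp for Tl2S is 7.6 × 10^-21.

Tl2S(s) <=> 2 Tl^+ + S^2-
Ksp = [Tl^+]^2[S^2-]
Let s = moles of Tl2S that dissolve per litre. [Tl^+] = 0.038 + 2s ≈ 0.038, [S^2-] = s (common-ion effect: Tl^+ is already 0.038 M).
Ksp ≈ (0.038)^2 × s
s = 5.3 x 10^-18 M
Check: 2s = 1.1 x 10^-17 ≪ 0.038, so the approximation is valid.

s = 5.3 × 10^-18 M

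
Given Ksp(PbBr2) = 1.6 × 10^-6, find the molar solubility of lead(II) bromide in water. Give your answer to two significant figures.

7.4e-3 M

PbBr2(s) <=> Pb^2+ + 2 Br^-
Ksp = [Pb^2+][Br^-]^2
If s mol/L of PbBr2 dissolves, [Pb^2+] = s and [Br^-] = 2s.
Ksp = s(2s)^2 = 4s^3
s^3 = 1.6 × 10^-6 / 4, so s = 7.4 × 10^-3 M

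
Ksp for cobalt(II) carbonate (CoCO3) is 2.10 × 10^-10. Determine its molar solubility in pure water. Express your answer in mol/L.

CoCO3(s) ⇌ Co^2+(aq) + CO3^2-(aq)
Ksp = [Co^2+][CO3^2-]
With molar solubility s: [Co^2+] = s, [CO3^2-] = s.
Ksp = (s)(s) = s^2
s = √(2.10 × 10^-10) = 1.45 × 10^-5 M

s ≈ 1.45e-5 M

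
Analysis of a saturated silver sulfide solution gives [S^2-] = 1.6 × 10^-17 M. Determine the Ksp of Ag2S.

1.6 × 10^-50

Ag2S(s) <=> 2 Ag^+(aq) + S^2-(aq)
Stoichiometry gives [Ag^+] = (2/1)[S^2-] = 3.20 x 10^-17 M.
Ksp = [Ag^+]^2[S^2-]
Ksp = (3.20 × 10^-17)^2 × 1.6 × 10^-17 = 1.6 × 10^-50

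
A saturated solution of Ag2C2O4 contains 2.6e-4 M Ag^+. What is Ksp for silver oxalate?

Ag2C2O4(s) ⇌ 2 Ag^+(aq) + C2O4^2-(aq)
Stoichiometry gives [C2O4^2-] = (1/2)[Ag^+] = 1.30 × 10^-4 M.
Ksp = [Ag^+]^2[C2O4^2-]
Ksp = (2.6 × 10^-4)^2 × 1.30 × 10^-4 = 8.8 × 10^-12

8.8 × 10^-12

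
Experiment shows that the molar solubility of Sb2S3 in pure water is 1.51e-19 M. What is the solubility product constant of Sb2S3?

Ksp ≈ 8.48 × 10^-93

Sb2S3(s) ⇌ 2 Sb^3+ + 3 S^2-
Let s = molar solubility. Then [Sb^3+] = 2s and [S^2-] = 3s.
Ksp = [Sb^3+]^2[S^2-]^3
Substituting: Ksp = (2s)^2(3s)^3 = 108s^5
With s = 1.51 × 10^-19: Ksp = 8.48 × 10^-93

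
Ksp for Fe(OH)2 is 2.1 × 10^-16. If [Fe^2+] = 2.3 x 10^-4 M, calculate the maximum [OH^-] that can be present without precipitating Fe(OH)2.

Fe(OH)2(s) ⇌ Fe^2+ + 2 OH^-
Ksp = [Fe^2+][OH^-]^2
Precipitation begins when Q = Ksp. With [Fe^2+] = 2.3 x 10^-4 M:
2.1 × 10^-16 = (2.3 x 10^-4) × [OH^-]^2
[OH^-] = (2.1 × 10^-16 / 2.3 x 10^-4)^(1/2) = 9.6 x 10^-7 M

[OH^-] = 9.6 × 10^-7 M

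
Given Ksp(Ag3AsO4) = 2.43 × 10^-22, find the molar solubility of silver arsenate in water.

Ag3AsO4(s) ⇌ 3 Ag^+(aq) + AsO4^3-(aq)
Ksp = [Ag^+]^3[AsO4^3-]
Let s = molar solubility. Then [Ag^+] = 3s and [AsO4^3-] = s.
So Ksp = (3s)^3 × s = 27s^4
s^4 = 2.43 × 10^-22 / 27, so s = 1.73 × 10^-6 M

s ≈ 1.73 × 10^-6 M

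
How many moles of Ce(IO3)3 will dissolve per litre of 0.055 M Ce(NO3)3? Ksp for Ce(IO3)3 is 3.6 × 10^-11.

s = 2.9e-4 M

Ce(IO3)3(s) ⇌ Ce^3+(aq) + 3 IO3^-(aq)
Ksp = [Ce^3+][IO3^-]^3
Let s = moles of Ce(IO3)3 that dissolve per litre. [Ce^3+] = 0.055 + s ≈ 0.055, [IO3^-] = 3s (Ksp is small, so little additional dissolves).
Ksp ≈ 0.055 × (3s)^3
s = 2.9 x 10^-4 M
Check: s = 2.9 × 10^-4 ≪ 0.055, so the approximation is valid.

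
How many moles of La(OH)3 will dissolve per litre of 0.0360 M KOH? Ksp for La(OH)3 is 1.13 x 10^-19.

La(OH)3(s) ⇌ La^3+ + 3 OH^-
Ksp = [La^3+][OH^-]^3
Let s be the molar solubility in this solution. [La^3+] = s, [OH^-] = 0.0360 + 3s ≈ 0.0360 (since OH^- from KOH dominates).
Ksp ≈ s × (0.0360)^3
s = 2.42 × 10^-15 M
Check: 3s = 7.3 × 10^-15 ≪ 0.0360, so the approximation is valid.

s = 2.42 × 10^-15 M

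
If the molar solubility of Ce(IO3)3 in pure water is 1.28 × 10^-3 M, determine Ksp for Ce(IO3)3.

Ksp ≈ 7.25 x 10^-11

Ce(IO3)3(s) <=> Ce^3+ + 3 IO3^-
With molar solubility s: [Ce^3+] = s, [IO3^-] = 3s.
Ksp = [Ce^3+][IO3^-]^3
Substituting: Ksp = s(3s)^3 = 27s^4
With s = 1.28 x 10^-3: Ksp = 7.25 × 10^-11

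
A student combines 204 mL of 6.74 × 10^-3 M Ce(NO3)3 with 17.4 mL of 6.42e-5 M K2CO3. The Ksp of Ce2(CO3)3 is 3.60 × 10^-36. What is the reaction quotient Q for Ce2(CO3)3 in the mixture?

Q ≈ 4.95 × 10^-21

Total volume = 204 + 17.4 = 221.4 mL.
[Ce^3+] = 6.74 x 10^-3 × (204/221.4) = 6.210 x 10^-3 M
[CO3^2-] = 6.42 × 10^-5 × (17.4/221.4) = 5.046 × 10^-6 M
Ce2(CO3)3(s) <=> 2 Ce^3+(aq) + 3 CO3^2-(aq), so Q = [Ce^3+]^2[CO3^2-]^3
Q = (6.210 × 10^-3)^2(5.046 × 10^-6)^3 = 4.95 × 10^-21
Q > Ksp, so Ce2(CO3)3 will precipitate.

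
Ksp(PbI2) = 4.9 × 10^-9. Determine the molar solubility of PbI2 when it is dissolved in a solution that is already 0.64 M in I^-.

PbI2(s) ⇌ Pb^2+(aq) + 2 I^-(aq)
Ksp = [Pb^2+][I^-]^2
Let s = moles of PbI2 that dissolve per litre. [Pb^2+] = s, [I^-] = 0.64 + 2s ≈ 0.64 (Ksp is small, so little additional dissolves).
Ksp ≈ s × (0.64)^2
s = 1.2 x 10^-8 M
Check: 2s = 2.4 × 10^-8 ≪ 0.64, so the approximation is valid.

s ≈ 1.2e-8 M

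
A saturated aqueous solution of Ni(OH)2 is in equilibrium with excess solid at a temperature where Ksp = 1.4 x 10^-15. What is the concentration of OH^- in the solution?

Ni(OH)2(s) <=> Ni^2+ + 2 OH^-
Ksp = [Ni^2+][OH^-]^2
Let s = molar solubility. Then [Ni^2+] = s and [OH^-] = 2s.
Substituting: Ksp = s(2s)^2 = 4s^3
Solving, s = (1.4 x 10^-15/4)^(1/3) = 7.05 × 10^-6 M
[OH^-] = 2s = 1.4 × 10^-5 M

[OH^-] ≈ 1.4e-5 M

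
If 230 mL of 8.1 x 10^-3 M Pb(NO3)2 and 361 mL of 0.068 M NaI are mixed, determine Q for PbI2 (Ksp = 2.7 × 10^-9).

Total volume = 230 + 361 = 591 mL.
[Pb^2+] = 8.1 × 10^-3 × (230/591) = 3.15 × 10^-3 M
[I^-] = 6.8 × 10^-2 × (361/591) = 4.15 x 10^-2 M
PbI2(s) <=> Pb^2+ + 2 I^-, so Q = [Pb^2+][I^-]^2
Q = (3.15 × 10^-3)(4.15 x 10^-2)^2 = 5.4 × 10^-6
Q > Ksp, so PbI2 will precipitate.

5.4 × 10^-6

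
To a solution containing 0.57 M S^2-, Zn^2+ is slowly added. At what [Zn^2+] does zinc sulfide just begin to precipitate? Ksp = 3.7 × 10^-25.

ZnS(s) <=> Zn^2+(aq) + S^2-(aq)
Ksp = [Zn^2+][S^2-]
Precipitation begins when Q = Ksp. With [S^2-] = 0.57 M:
3.7 × 10^-25 = (0.57) × [Zn^2+]
[Zn^2+] = (3.7 × 10^-25 / 5.7 x 10^-1) = 6.5 × 10^-25 M

6.5 x 10^-25 M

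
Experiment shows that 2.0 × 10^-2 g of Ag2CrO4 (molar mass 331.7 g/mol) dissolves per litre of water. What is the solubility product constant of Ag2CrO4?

Molar solubility s = (2.0 x 10^-2 g/L) / (331.7 g/mol) = 6.03 × 10^-5 M.
Ag2CrO4(s) ⇌ 2 Ag^+(aq) + CrO4^2-(aq)
If s mol/L of Ag2CrO4 dissolves, [Ag^+] = 2s and [CrO4^2-] = s.
Ksp = [Ag^+]^2[CrO4^2-]
Ksp = (2s)^2s = 4s^3
Ksp = 4 × (6.03 × 10^-5)^3 = 8.8 x 10^-13

Ksp = 8.8e-13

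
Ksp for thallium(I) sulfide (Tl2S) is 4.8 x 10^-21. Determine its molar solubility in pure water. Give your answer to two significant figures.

Tl2S(s) <=> 2 Tl^+(aq) + S^2-(aq)
Ksp = [Tl^+]^2[S^2-]
With molar solubility s: [Tl^+] = 2s, [S^2-] = s.
So Ksp = (2s)^2 × s = 4s^3
s^3 = 4.8 x 10^-21 / 4, so s = 1.1 x 10^-7 M

s = 1.1 x 10^-7 M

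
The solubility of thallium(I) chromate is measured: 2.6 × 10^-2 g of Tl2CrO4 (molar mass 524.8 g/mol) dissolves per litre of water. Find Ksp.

4.9e-13

Molar solubility s = (2.6 x 10^-2 g/L) / (524.8 g/mol) = 4.95 × 10^-5 M.
Tl2CrO4(s) <=> 2 Tl^+(aq) + CrO4^2-(aq)
With molar solubility s: [Tl^+] = 2s, [CrO4^2-] = s.
Ksp = [Tl^+]^2[CrO4^2-]
So Ksp = (2s)^2 × s = 4s^3
With s = 4.95 × 10^-5: Ksp = 4.9 × 10^-13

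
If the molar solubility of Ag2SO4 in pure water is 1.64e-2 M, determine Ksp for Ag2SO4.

Ag2SO4(s) ⇌ 2 Ag^+ + SO4^2-
With molar solubility s: [Ag^+] = 2s, [SO4^2-] = s.
Ksp = [Ag^+]^2[SO4^2-]
Substituting: Ksp = (2s)^2s = 4s^3
Ksp = 4 × (1.64 x 10^-2)^3 = 1.76 x 10^-5

Ksp = 1.76 x 10^-5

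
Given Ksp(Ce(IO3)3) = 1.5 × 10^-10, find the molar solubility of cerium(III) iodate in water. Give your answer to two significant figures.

s = 1.5 × 10^-3 M

Ce(IO3)3(s) ⇌ Ce^3+(aq) + 3 IO3^-(aq)
Ksp = [Ce^3+][IO3^-]^3
Let s = molar solubility. Then [Ce^3+] = s and [IO3^-] = 3s.
Ksp = s(3s)^3 = 27s^4
s = (1.5 × 10^-10 / 27)^(1/4) = 1.5 × 10^-3 M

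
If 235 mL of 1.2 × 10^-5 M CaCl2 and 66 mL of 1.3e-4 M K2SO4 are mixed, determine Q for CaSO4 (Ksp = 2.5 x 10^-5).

Total volume = 235 + 66 = 301 mL.
[Ca^2+] = 1.2 × 10^-5 × (235/301) = 9.37 × 10^-6 M
[SO4^2-] = 1.3 × 10^-4 × (66/301) = 2.85 x 10^-5 M
CaSO4(s) ⇌ Ca^2+(aq) + SO4^2-(aq), so Q = [Ca^2+][SO4^2-]
Q = (9.37 x 10^-6)(2.85 x 10^-5) = 2.7 x 10^-10
Q < Ksp, so no precipitate of CaSO4 forms.

Q ≈ 2.7 x 10^-10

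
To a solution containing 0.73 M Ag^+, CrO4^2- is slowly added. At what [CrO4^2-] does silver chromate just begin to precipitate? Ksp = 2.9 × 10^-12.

5.4 x 10^-12 M

Ag2CrO4(s) ⇌ 2 Ag^+ + CrO4^2-
Ksp = [Ag^+]^2[CrO4^2-]
Precipitation begins when Q = Ksp. With [Ag^+] = 0.73 M:
2.9 × 10^-12 = (0.73)^2 × [CrO4^2-]
[CrO4^2-] = (2.9 × 10^-12 / 5.33 × 10^-1) = 5.4 × 10^-12 M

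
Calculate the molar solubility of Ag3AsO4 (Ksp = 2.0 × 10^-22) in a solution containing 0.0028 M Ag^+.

9.1 × 10^-15 M

Ag3AsO4(s) <=> 3 Ag^+ + AsO4^3-
Ksp = [Ag^+]^3[AsO4^3-]
Let s be the molar solubility in this solution. [Ag^+] = 0.0028 + 3s ≈ 0.0028, [AsO4^3-] = s (common-ion effect: Ag^+ is already 0.0028 M).
Ksp ≈ (0.0028)^3 × s
s = 9.1 x 10^-15 M
Check: 3s = 2.7 x 10^-14 ≪ 0.0028, so the approximation is valid.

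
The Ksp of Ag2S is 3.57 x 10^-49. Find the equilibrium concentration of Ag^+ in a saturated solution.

[Ag^+] = 8.94 x 10^-17 M

Ag2S(s) ⇌ 2 Ag^+ + S^2-
Ksp = [Ag^+]^2[S^2-]
For each mole of Ag2S that dissolves: [Ag^+] = 2s, [S^2-] = s.
So Ksp = (2s)^2 × s = 4s^3
s = (3.57 x 10^-49 / 4)^(1/3) = 4.469 × 10^-17 M
[Ag^+] = 2s = 8.94 × 10^-17 M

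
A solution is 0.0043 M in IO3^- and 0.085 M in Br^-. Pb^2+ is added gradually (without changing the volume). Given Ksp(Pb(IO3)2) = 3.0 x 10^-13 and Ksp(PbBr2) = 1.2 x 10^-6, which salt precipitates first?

Pb(IO3)2

Each salt begins to precipitate when Q = Ksp, i.e. when [Pb^2+] reaches its threshold.
For Pb(IO3)2: 3.0 x 10^-13 = (0.0043)^2 × [Pb^2+]  ⇒  [Pb^2+] = 1.6 x 10^-8 M.
For PbBr2: 1.2 x 10^-6 = (0.085)^2 × [Pb^2+]  ⇒  [Pb^2+] = 1.7 × 10^-4 M.
The salt with the lower threshold [Pb^2+] precipitates first: Pb(IO3)2.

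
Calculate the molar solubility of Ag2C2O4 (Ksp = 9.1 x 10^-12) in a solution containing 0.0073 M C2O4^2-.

Ag2C2O4(s) <=> 2 Ag^+ + C2O4^2-
Ksp = [Ag^+]^2[C2O4^2-]
If s mol/L dissolves here, [Ag^+] = 2s, [C2O4^2-] = 0.0073 + s ≈ 0.0073 (Ksp is small, so little additional dissolves).
Ksp ≈ (2s)^2 × 0.0073
s = 1.8 × 10^-5 M
Check: s = 1.8 × 10^-5 ≪ 0.0073, so the approximation is valid.

1.8e-5 M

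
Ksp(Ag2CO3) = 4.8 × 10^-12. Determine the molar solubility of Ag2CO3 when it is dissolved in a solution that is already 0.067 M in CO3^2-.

Ag2CO3(s) ⇌ 2 Ag^+ + CO3^2-
Ksp = [Ag^+]^2[CO3^2-]
Let s be the molar solubility in this solution. [Ag^+] = 2s, [CO3^2-] = 0.067 + s ≈ 0.067 (since the CO3^2- already present dominates).
Ksp ≈ (2s)^2 × 0.067
s = 4.2 × 10^-6 M
Check: s = 4.2 × 10^-6 ≪ 0.067, so the approximation is valid.

s ≈ 4.2e-6 M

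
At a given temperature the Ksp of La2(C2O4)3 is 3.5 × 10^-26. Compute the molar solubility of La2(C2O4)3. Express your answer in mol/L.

3.2 × 10^-6 M

La2(C2O4)3(s) ⇌ 2 La^3+ + 3 C2O4^2-
Ksp = [La^3+]^2[C2O4^2-]^3
With molar solubility s: [La^3+] = 2s, [C2O4^2-] = 3s.
Substituting: Ksp = (2s)^2(3s)^3 = 108s^5
s^5 = 3.5 × 10^-26 / 108, so s = 3.2 × 10^-6 M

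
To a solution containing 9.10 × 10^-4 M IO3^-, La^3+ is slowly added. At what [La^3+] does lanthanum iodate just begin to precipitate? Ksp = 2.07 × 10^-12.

La(IO3)3(s) <=> La^3+(aq) + 3 IO3^-(aq)
Ksp = [La^3+][IO3^-]^3
Precipitation begins when Q = Ksp. With [IO3^-] = 9.10 × 10^-4 M:
2.07 × 10^-12 = (9.10 × 10^-4)^3 × [La^3+]
[La^3+] = (2.07 × 10^-12 / 7.536 × 10^-10) = 2.75 × 10^-3 M

2.75e-3 M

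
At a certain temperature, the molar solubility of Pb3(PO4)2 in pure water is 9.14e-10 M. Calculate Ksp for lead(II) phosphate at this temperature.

Pb3(PO4)2(s) ⇌ 3 Pb^2+(aq) + 2 PO4^3-(aq)
For each mole of Pb3(PO4)2 that dissolves: [Pb^2+] = 3s, [PO4^3-] = 2s.
Ksp = [Pb^2+]^3[PO4^3-]^2
So Ksp = (3s)^3 × (2s)^2 = 108s^5
With s = 9.14 × 10^-10: Ksp = 6.89 x 10^-44

Ksp = 6.89 x 10^-44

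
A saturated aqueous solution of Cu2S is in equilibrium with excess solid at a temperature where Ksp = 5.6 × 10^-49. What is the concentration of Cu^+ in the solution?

Cu2S(s) ⇌ 2 Cu^+ + S^2-
Ksp = [Cu^+]^2[S^2-]
For each mole of Cu2S that dissolves: [Cu^+] = 2s, [S^2-] = s.
So Ksp = (2s)^2 × s = 4s^3
s^3 = 5.6 × 10^-49 / 4, so s = 5.19 × 10^-17 M
[Cu^+] = 2s = 1.0 x 10^-16 M

[Cu^+] = 1.0 × 10^-16 M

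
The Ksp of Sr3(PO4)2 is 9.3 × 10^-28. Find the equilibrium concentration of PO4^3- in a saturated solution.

Sr3(PO4)2(s) <=> 3 Sr^2+ + 2 PO4^3-
Ksp = [Sr^2+]^3[PO4^3-]^2
Let s = molar solubility. Then [Sr^2+] = 3s and [PO4^3-] = 2s.
Ksp = (3s)^3(2s)^2 = 108s^5
s^5 = 9.3 × 10^-28 / 108, so s = 1.54 × 10^-6 M
[PO4^3-] = 2s = 3.1 × 10^-6 M

[PO4^3-] ≈ 3.1 × 10^-6 M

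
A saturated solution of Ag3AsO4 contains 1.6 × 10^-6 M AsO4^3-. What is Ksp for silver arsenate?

1.8e-22

Ag3AsO4(s) <=> 3 Ag^+ + AsO4^3-
Stoichiometry gives [Ag^+] = (3/1)[AsO4^3-] = 4.80 × 10^-6 M.
Ksp = [Ag^+]^3[AsO4^3-]
Ksp = (4.80 × 10^-6)^3 × 1.6 x 10^-6 = 1.8 × 10^-22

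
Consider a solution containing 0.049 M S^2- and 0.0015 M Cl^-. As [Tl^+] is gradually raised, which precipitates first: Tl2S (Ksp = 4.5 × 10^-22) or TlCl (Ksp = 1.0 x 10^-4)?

Precipitation of each salt starts when its ion product equals its Ksp.
For Tl2S: 4.5 × 10^-22 = 0.049 × [Tl^+]^2  ⇒  [Tl^+] = 9.6 × 10^-11 M.
For TlCl: 1.0 x 10^-4 = 0.0015 × [Tl^+]  ⇒  [Tl^+] = 6.7 x 10^-2 M.
The salt with the lower threshold [Tl^+] precipitates first: Tl2S.

Tl2S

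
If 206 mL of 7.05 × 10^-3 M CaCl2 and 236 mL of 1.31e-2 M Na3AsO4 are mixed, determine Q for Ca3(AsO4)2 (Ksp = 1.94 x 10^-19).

1.74 x 10^-12

Total volume = 206 + 236 = 442 mL.
[Ca^2+] = 7.05 x 10^-3 × (206/442) = 3.286 × 10^-3 M
[AsO4^3-] = 1.31 x 10^-2 × (236/442) = 6.995 x 10^-3 M
Ca3(AsO4)2(s) <=> 3 Ca^2+(aq) + 2 AsO4^3-(aq), so Q = [Ca^2+]^3[AsO4^3-]^2
Q = (3.286 x 10^-3)^3(6.995 × 10^-3)^2 = 1.74 × 10^-12
Q > Ksp, so Ca3(AsO4)2 will precipitate.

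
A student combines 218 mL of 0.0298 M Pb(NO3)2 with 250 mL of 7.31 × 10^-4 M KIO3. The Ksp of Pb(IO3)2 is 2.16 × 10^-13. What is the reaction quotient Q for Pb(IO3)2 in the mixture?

Total volume = 218 + 250 = 468 mL.
[Pb^2+] = 2.98 × 10^-2 × (218/468) = 1.388 × 10^-2 M
[IO3^-] = 7.31 × 10^-4 × (250/468) = 3.905 × 10^-4 M
Pb(IO3)2(s) <=> Pb^2+ + 2 IO3^-, so Q = [Pb^2+][IO3^-]^2
Q = (1.388 × 10^-2)(3.905 x 10^-4)^2 = 2.12 x 10^-9
Q > Ksp, so Pb(IO3)2 will precipitate.

2.12e-9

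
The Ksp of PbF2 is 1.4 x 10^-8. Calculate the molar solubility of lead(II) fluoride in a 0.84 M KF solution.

s ≈ 2.0e-8 M

PbF2(s) ⇌ Pb^2+ + 2 F^-
Ksp = [Pb^2+][F^-]^2
If s mol/L dissolves here, [Pb^2+] = s, [F^-] = 0.84 + 2s ≈ 0.84 (since F^- from KF dominates).
Ksp ≈ s × (0.84)^2
s = 2.0 × 10^-8 M
Check: 2s = 4.0 × 10^-8 ≪ 0.84, so the approximation is valid.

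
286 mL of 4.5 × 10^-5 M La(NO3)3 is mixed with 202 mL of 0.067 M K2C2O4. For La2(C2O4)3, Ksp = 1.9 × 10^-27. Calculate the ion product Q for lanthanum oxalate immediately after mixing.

Total volume = 286 + 202 = 488 mL.
[La^3+] = 4.5 x 10^-5 × (286/488) = 2.64 × 10^-5 M
[C2O4^2-] = 6.7 x 10^-2 × (202/488) = 2.77 × 10^-2 M
La2(C2O4)3(s) <=> 2 La^3+ + 3 C2O4^2-, so Q = [La^3+]^2[C2O4^2-]^3
Q = (2.64 × 10^-5)^2(2.77 × 10^-2)^3 = 1.5 x 10^-14
Q > Ksp, so La2(C2O4)3 will precipitate.

Q = 1.5 × 10^-14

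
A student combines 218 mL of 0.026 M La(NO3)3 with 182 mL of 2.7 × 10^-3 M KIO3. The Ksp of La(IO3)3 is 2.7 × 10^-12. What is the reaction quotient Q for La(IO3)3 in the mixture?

Q ≈ 2.6 x 10^-11

Total volume = 218 + 182 = 400 mL.
[La^3+] = 2.6 × 10^-2 × (218/400) = 1.42 x 10^-2 M
[IO3^-] = 2.7 × 10^-3 × (182/400) = 1.23 x 10^-3 M
La(IO3)3(s) <=> La^3+ + 3 IO3^-, so Q = [La^3+][IO3^-]^3
Q = (1.42 × 10^-2)(1.23 × 10^-3)^3 = 2.6 × 10^-11
Q > Ksp, so La(IO3)3 will precipitate.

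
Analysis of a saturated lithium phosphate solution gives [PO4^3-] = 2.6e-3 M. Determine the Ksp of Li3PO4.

1.2e-9

Li3PO4(s) ⇌ 3 Li^+(aq) + PO4^3-(aq)
Stoichiometry gives [Li^+] = (3/1)[PO4^3-] = 7.80 × 10^-3 M.
Ksp = [Li^+]^3[PO4^3-]
Ksp = (7.80 × 10^-3)^3 × 2.6 × 10^-3 = 1.2 × 10^-9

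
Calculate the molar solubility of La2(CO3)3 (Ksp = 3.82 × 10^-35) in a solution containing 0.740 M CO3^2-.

La2(CO3)3(s) ⇌ 2 La^3+ + 3 CO3^2-
Ksp = [La^3+]^2[CO3^2-]^3
If s mol/L dissolves here, [La^3+] = 2s, [CO3^2-] = 0.740 + 3s ≈ 0.740 (since the CO3^2- already present dominates).
Ksp ≈ (2s)^2 × (0.740)^3
s = 4.85 × 10^-18 M
Check: 3s = 1.5 × 10^-17 ≪ 0.740, so the approximation is valid.

4.85 × 10^-18 M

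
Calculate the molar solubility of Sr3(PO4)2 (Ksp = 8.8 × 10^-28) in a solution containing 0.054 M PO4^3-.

Sr3(PO4)2(s) <=> 3 Sr^2+ + 2 PO4^3-
Ksp = [Sr^2+]^3[PO4^3-]^2
If s mol/L dissolves here, [Sr^2+] = 3s, [PO4^3-] = 0.054 + 2s ≈ 0.054 (common-ion effect: PO4^3- is already 0.054 M).
Ksp ≈ (3s)^3 × (0.054)^2
s = 2.2 × 10^-9 M
Check: 2s = 4.5 × 10^-9 ≪ 0.054, so the approximation is valid.

s ≈ 2.2 × 10^-9 M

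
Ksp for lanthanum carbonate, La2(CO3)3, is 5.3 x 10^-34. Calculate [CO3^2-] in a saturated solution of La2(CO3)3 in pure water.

La2(CO3)3(s) ⇌ 2 La^3+(aq) + 3 CO3^2-(aq)
Ksp = [La^3+]^2[CO3^2-]^3
If s mol/L of La2(CO3)3 dissolves, [La^3+] = 2s and [CO3^2-] = 3s.
So Ksp = (2s)^2 × (3s)^3 = 108s^5
s^5 = 5.3 x 10^-34 / 108, so s = 8.67 × 10^-8 M
[CO3^2-] = 3s = 2.6 × 10^-7 M

2.6 × 10^-7 M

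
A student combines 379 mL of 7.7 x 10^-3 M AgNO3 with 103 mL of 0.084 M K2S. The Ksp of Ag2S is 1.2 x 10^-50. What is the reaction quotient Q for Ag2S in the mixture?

6.6e-7

Total volume = 379 + 103 = 482 mL.
[Ag^+] = 7.7 × 10^-3 × (379/482) = 6.05 × 10^-3 M
[S^2-] = 8.4 x 10^-2 × (103/482) = 1.80 x 10^-2 M
Ag2S(s) <=> 2 Ag^+ + S^2-, so Q = [Ag^+]^2[S^2-]
Q = (6.05 x 10^-3)^2(1.80 × 10^-2) = 6.6 × 10^-7
Q > Ksp, so Ag2S will precipitate.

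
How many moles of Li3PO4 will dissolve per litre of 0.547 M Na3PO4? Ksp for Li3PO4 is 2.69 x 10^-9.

Li3PO4(s) <=> 3 Li^+(aq) + PO4^3-(aq)
Ksp = [Li^+]^3[PO4^3-]
Let s be the molar solubility in this solution. [Li^+] = 3s, [PO4^3-] = 0.547 + s ≈ 0.547 (Ksp is small, so little additional dissolves).
Ksp ≈ (3s)^3 × 0.547
s = 5.67 x 10^-4 M
Check: s = 5.7 × 10^-4 ≪ 0.547, so the approximation is valid.

5.67 × 10^-4 M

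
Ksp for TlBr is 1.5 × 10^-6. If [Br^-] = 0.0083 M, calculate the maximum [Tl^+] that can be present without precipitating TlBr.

TlBr(s) ⇌ Tl^+ + Br^-
Ksp = [Tl^+][Br^-]
Precipitation begins when Q = Ksp. With [Br^-] = 0.0083 M:
1.5 × 10^-6 = (0.0083) × [Tl^+]
[Tl^+] = (1.5 × 10^-6 / 8.3 × 10^-3) = 1.8 × 10^-4 M

[Tl^+] = 1.8 × 10^-4 M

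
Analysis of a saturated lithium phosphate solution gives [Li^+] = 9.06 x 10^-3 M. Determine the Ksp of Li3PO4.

Ksp ≈ 2.25e-9

Li3PO4(s) ⇌ 3 Li^+ + PO4^3-
Stoichiometry gives [PO4^3-] = (1/3)[Li^+] = 3.020 × 10^-3 M.
Ksp = [Li^+]^3[PO4^3-]
Ksp = (9.06 × 10^-3)^3 × 3.020 × 10^-3 = 2.25 x 10^-9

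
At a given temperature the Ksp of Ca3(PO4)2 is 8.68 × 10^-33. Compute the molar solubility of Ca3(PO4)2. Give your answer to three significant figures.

s ≈ 1.52 × 10^-7 M

Ca3(PO4)2(s) <=> 3 Ca^2+ + 2 PO4^3-
Ksp = [Ca^2+]^3[PO4^3-]^2
Let s = molar solubility. Then [Ca^2+] = 3s and [PO4^3-] = 2s.
Substituting: Ksp = (3s)^3(2s)^2 = 108s^5
s = (8.68 × 10^-33 / 108)^(1/5) = 1.52 × 10^-7 M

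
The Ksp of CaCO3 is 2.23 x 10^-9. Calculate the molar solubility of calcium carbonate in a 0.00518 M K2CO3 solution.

CaCO3(s) ⇌ Ca^2+ + CO3^2-
Ksp = [Ca^2+][CO3^2-]
If s mol/L dissolves here, [Ca^2+] = s, [CO3^2-] = 0.00518 + s ≈ 0.00518 (common-ion effect: CO3^2- is already 0.00518 M).
Ksp ≈ s × 0.00518
s = 4.31 x 10^-7 M
Check: s = 4.3 × 10^-7 ≪ 0.00518, so the approximation is valid.

s ≈ 4.31 × 10^-7 M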